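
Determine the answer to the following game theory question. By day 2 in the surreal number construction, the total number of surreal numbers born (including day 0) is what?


Day 0: {|} = 0 is born. Count = 1.
Day n: the number of surreal numbers born by day n is 2^(n+1) - 1.
By day 0: 2^1 - 1 = 1
By day 1: 2^2 - 1 = 3
By day 2: 2^3 - 1 = 7
By day 2: 7 surreal numbers.

7


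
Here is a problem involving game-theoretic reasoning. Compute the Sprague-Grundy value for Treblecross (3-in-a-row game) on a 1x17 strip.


Treblecross: place X on empty cells; 3-in-a-row wins.
Playing within two cells of an existing X lets the opponent win at once, so sensible play treats the cells i-2..i+2 around each X as dead. The player left with no safe cell loses, so this is a normal-play take-away game on strips of safe cells.
Placing X at cell i (0-indexed) of a strip of k safe cells leaves independent strips of sizes max(0, i-2) and max(0, k-i-3). Hence G(k) = mex{ G(max(0,i-2)) XOR G(max(0,k-i-3)) : 0 <= i < k }, with G(0) = 0.
G(1): splits (0,0):0^0=0 -> mex({0}) = 1
G(2): splits (0,0):0^0=0 -> mex({0}) = 1
G(3): splits (0,0):0^0=0 -> mex({0}) = 1
G(4): splits (0,1):0^1=1 (0,0):0^0=0 -> mex({0, 1}) = 2
G(5): splits (0,2):0^1=1 (0,1):0^1=1 (0,0):0^0=0 -> mex({0, 1}) = 2
G(6) = mex({1}) = 0
G(7) = mex({0, 1, 2}) = 3
G(8) = mex({0, 1, 2}) = 3
G(9) = mex({0, 2}) = 1
G(10) = mex({0, 2, 3}) = 1
G(11) = mex({0, 3}) = 1
G(12) = mex({1, 3}) = 0
G(13) = mex({0, 1, 2, 3}) = 4
G(14) = mex({0, 1, 2}) = 3
G(15) = mex({0, 1, 2}) = 3
G(16) = mex({0, 1, 2, 4}) = 3
G(17) = mex({0, 1, 3, 4}) = 2
Therefore G(17) = 2.

2


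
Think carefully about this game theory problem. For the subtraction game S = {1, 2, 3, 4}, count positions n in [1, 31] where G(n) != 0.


Subtraction set S = {1, 2, 3, 4}, so G(n) = n mod 5.
G(n) = 0 when n is a multiple of 5.
Multiples of 5 in [1, 31]: 6
N-positions (nonzero Grundy) = 31 - 6 = 25

25


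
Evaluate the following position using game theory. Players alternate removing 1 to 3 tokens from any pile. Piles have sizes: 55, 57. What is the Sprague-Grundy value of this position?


Subtraction set: {1, 2, 3}
For this subtraction set, G(n) = n mod 4 (period = max + 1 = 4).
Pile 1 (size 55): G(55) = 55 mod 4 = 3
Pile 2 (size 57): G(57) = 57 mod 4 = 1
Total Grundy value = XOR of all: 3 XOR 1 = 2

2


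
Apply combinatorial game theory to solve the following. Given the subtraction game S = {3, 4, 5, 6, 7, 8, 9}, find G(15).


The subtraction set is S = {3, 4, 5, 6, 7, 8, 9}.
G(k) = mex{ G(k - s) : s in S, s <= k }. We compute iteratively: G(0) = 0.
G(1) = mex({}) = 0
G(2) = mex({}) = 0
G(3) = mex({0}) = 1
G(4) = mex({0}) = 1
G(5) = mex({0}) = 1
G(6) = mex({0, 1}) = 2
G(7) = mex({0, 1}) = 2
G(8) = mex({0, 1}) = 2
G(9) = mex({0, 1, 2}) = 3
G(10) = mex({0, 1, 2}) = 3
G(11) = mex({0, 1, 2}) = 3
G(12) = mex({1, 2, 3}) = 0
G(13) = mex({1, 2, 3}) = 0
G(14) = mex({1, 2, 3}) = 0
G(15) = mex({0, 2, 3}) = 1
Therefore G(15) = 1.

1


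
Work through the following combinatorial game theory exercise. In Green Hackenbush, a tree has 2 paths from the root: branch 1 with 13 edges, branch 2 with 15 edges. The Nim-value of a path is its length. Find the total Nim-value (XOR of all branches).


The tree has 2 branches from the ground vertex.
In Green Hackenbush, the Nim-value of a simple path of length k is k.
Branch 1: length 13, Nim-value = 13
Branch 2: length 15, Nim-value = 15
Total Nim-value = XOR of all branch values:
0 XOR 13 = 13
13 XOR 15 = 2
Nim-value of the tree = 2

2


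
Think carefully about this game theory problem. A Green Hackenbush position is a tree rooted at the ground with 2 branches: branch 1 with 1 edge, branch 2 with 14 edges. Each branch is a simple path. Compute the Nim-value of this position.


The tree has 2 branches from the ground vertex.
In Green Hackenbush, the Nim-value of a simple path of length k is k.
Branch 1: length 1, Nim-value = 1
Branch 2: length 14, Nim-value = 14
Total Nim-value = XOR of all branch values:
0 XOR 1 = 1
1 XOR 14 = 15
Nim-value of the tree = 15

15


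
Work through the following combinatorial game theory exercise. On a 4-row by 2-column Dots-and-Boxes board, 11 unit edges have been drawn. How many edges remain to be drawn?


Grid: 4 x 2 boxes, i.e. 5 rows and 3 columns of dots.
Horizontal edges: (rows + 1) * cols = 5 * 2 = 10
Vertical edges: rows * (cols + 1) = 4 * 3 = 12
Total edges: 10 + 12 = 22
Edges drawn: 11
Remaining: 22 - 11 = 11

11


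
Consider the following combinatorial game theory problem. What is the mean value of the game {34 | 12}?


Game = {34 | 12}, a switch {a | b} with numbers a > b.
Its thermograph has left wall a - t and right wall b + t, which meet at t = (a - b)/2, where both equal (a + b)/2. So the mast (mean value) is at (a + b)/2.
Mean = (34 + (12))/2 = 46/2 = 23

23


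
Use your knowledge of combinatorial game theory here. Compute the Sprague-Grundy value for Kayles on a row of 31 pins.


Kayles: a move removes 1 or 2 adjacent pins from a contiguous row.
Removing pins from a row of k leaves two independent rows (a, b) with a + b = k - 1 (one pin) or a + b = k - 2 (two pins); an end removal gives a = 0.
By Sprague-Grundy, G(k) = mex{ G(a) XOR G(b) } over all these splits. G(0) = 0.
G(1): splits (0,0):0^0=0 -> mex({0}) = 1
G(2): splits (0,1):0^1=1 (0,0):0^0=0 -> mex({0, 1}) = 2
G(3): splits (0,2):0^2=2 (1,1):1^1=0 (0,1):0^1=1 -> mex({0, 1, 2}) = 3
G(4): splits (0,3):0^3=3 (1,2):1^2=3 (0,2):0^2=2 (1,1):1^1=0 -> mex({0, 2, 3}) = 1
G(5): splits (0,4):0^1=1 (1,3):1^3=2 (2,2):2^2=0 (0,3):0^3=3 (1,2):1^2=3 -> mex({0, 1, 2, 3}) = 4
G(6) = mex({0, 1, 2, 4}) = 3
G(7) = mex({0, 1, 3, 4, 5}) = 2
G(8) = mex({0, 2, 3, 5, 6}) = 1
G(9) = mex({0, 1, 2, 3, 6, 7}) = 4
G(10) = mex({0, 1, 3, 4, 5, 7}) = 2
G(11) = mex({0, 1, 2, 3, 4, 5}) = 6
G(12) = mex({0, 1, 2, 3, 5, 6, 7}) = 4
G(13) = mex({0, 2, 3, 4, 6, 7}) = 1
G(14) = mex({0, 1, 4, 5, 6, 7}) = 2
G(15) = mex({0, 1, 2, 3, 4, 5, 6}) = 7
G(16) = mex({0, 2, 3, 5, 6, 7}) = 1
G(17) = mex({0, 1, 2, 3, 5, 6, 7}) = 4
G(18) = mex({0, 1, 2, 4, 5, 6}) = 3
G(19) = mex({0, 1, 3, 4, 5, 7}) = 2
G(20) = mex({0, 2, 3, 4, 5, 6, 7}) = 1
G(21) = mex({0, 1, 2, 3, 5, 6, 7}) = 4
G(22) = mex({0, 1, 2, 3, 4, 5, 7}) = 6
G(23) = mex({0, 1, 2, 3, 4, 5, 6}) = 7
G(24) = mex({0, 1, 2, 3, 5, 6, 7}) = 4
G(25) = mex({0, 2, 3, 4, 6, 7}) = 1
G(26) = mex({0, 1, 3, 4, 5, 6, 7}) = 2
G(27) = mex({0, 1, 2, 3, 4, 5, 6, 7}) = 8
G(28) = mex({0, 1, 2, 3, 4, 6, 7, 8}) = 5
G(29) = mex({0, 1, 2, 3, 5, 6, 7, 8, 9}) = 4
G(30) = mex({0, 1, 2, 3, 4, 5, 6, 9, 10}) = 7
G(31) = mex({0, 1, 3, 4, 5, 7, 10, 11}) = 2
Therefore G(31) = 2.

2


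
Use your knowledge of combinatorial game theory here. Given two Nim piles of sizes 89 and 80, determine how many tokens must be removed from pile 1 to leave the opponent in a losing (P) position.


Piles: 89 and 80
Current XOR: 89 XOR 80 = 9 (non-zero, so this is an N-position).
To make the XOR zero, we need to find a move that balances the piles.
For pile 1 (size 89): target = 89 XOR 9 = 80
We reduce pile 1 from 89 to 80.
Tokens removed: 89 - 80 = 9
Verification: 80 XOR 80 = 0

9


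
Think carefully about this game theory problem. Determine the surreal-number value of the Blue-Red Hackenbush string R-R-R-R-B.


Edges (from ground): R-R-R-R-B
By Berlekamp's sign-expansion rule, a Blue-Red Hackenbush stalk has the value of the surreal number whose sign sequence is the edge sequence with B -> + and R -> -.
Sign sequence: ----+
Trace the sign expansion in the surreal number tree, starting from 0:
Edge 1: R (sign -) -> bounds (-inf, 0), value = -1
Edge 2: R (sign -) -> bounds (-inf, -1), value = -2
Edge 3: R (sign -) -> bounds (-inf, -2), value = -3
Edge 4: R (sign -) -> bounds (-inf, -3), value = -4
Edge 5: B (sign +) -> bounds (-4, -3), value = -7/2
Game value = -7/2

-7/2


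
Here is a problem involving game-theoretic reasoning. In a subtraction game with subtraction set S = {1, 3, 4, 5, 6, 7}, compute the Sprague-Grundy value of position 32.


The subtraction set is S = {1, 3, 4, 5, 6, 7}.
G(k) = mex{ G(k - s) : s in S, s <= k }. We compute iteratively: G(0) = 0.
G(1) = mex({0}) = 1
G(2) = mex({1}) = 0
G(3) = mex({0}) = 1
G(4) = mex({0, 1}) = 2
G(5) = mex({0, 1, 2}) = 3
G(6) = mex({0, 1, 3}) = 2
G(7) = mex({0, 1, 2}) = 3
G(8) = mex({0, 1, 2, 3}) = 4
G(9) = mex({0, 1, 2, 3, 4}) = 5
G(10) = mex({1, 2, 3, 5}) = 0
G(11) = mex({0, 2, 3, 4}) = 1
G(12) = mex({1, 2, 3, 4, 5}) = 0
G(13) = mex({0, 2, 3, 4, 5}) = 1
G(14) = mex({0, 1, 3, 4, 5}) = 2
G(15) = mex({0, 1, 2, 4, 5}) = 3
G(16) = mex({0, 1, 3, 5}) = 2
Observe that G(10)..G(16) = 0, 1, 0, 1, 2, 3, 2 repeats G(0)..G(6) = 0, 1, 0, 1, 2, 3, 2.
For k >= max(S) = 7, G(k) is determined by the previous 7 values G(k-7)..G(k-1); a window of 7 consecutive values has recurred shifted by 10, so by induction G(k + 10) = G(k) for all k >= 0: the sequence is periodic from the start with period 10.
One period: G(0..9) = 0, 1, 0, 1, 2, 3, 2, 3, 4, 5.
32 mod 10 = 2, so G(32) = G(2) = 0.

0


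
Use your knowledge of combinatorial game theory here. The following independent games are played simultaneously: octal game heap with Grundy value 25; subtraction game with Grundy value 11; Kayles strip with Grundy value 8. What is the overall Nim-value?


By the Sprague-Grundy theorem, the Grundy value of a sum of games is the XOR of individual Grundy values.
octal game heap: Grundy value = 25. Running XOR: 0 XOR 25 = 25
subtraction game: Grundy value = 11. Running XOR: 25 XOR 11 = 18
Kayles strip: Grundy value = 8. Running XOR: 18 XOR 8 = 26
The combined Grundy value is 26.

26


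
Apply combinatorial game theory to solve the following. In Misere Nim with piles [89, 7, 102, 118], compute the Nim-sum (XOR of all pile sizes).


We need the XOR (exclusive or) of all pile sizes.
After XOR-ing pile 1 (size 89): 0 XOR 89 = 89
After XOR-ing pile 2 (size 7): 89 XOR 7 = 94
After XOR-ing pile 3 (size 102): 94 XOR 102 = 56
After XOR-ing pile 4 (size 118): 56 XOR 118 = 78
The Nim-value of this position is 78.

78


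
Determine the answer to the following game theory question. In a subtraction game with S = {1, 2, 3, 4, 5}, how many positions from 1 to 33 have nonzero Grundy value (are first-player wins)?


Subtraction set S = {1, 2, 3, 4, 5}, so G(n) = n mod 6.
G(n) = 0 when n is a multiple of 6.
Multiples of 6 in [1, 33]: 5
N-positions (nonzero Grundy) = 33 - 5 = 28

28


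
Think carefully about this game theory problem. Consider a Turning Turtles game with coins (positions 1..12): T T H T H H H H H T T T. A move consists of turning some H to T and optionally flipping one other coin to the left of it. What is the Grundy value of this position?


Coins: T T H T H H H H H T T T
Key fact: a single head at position k behaves exactly like a Nim heap of size k (turning it to T and optionally flipping a coin at j < k corresponds to moving the heap from k to j, or to 0), and heads combine as a disjunctive sum (two heads at the same place would cancel, matching j XOR j = 0). So the Nim-value is the XOR of the 1-indexed positions of the heads.
Face-up positions (1-indexed): [3, 5, 6, 7, 8, 9]
XOR 0 with 3: 0 XOR 3 = 3
XOR 3 with 5: 3 XOR 5 = 6
XOR 6 with 6: 6 XOR 6 = 0
XOR 0 with 7: 0 XOR 7 = 7
XOR 7 with 8: 7 XOR 8 = 15
XOR 15 with 9: 15 XOR 9 = 6
Nim-value = 6

6


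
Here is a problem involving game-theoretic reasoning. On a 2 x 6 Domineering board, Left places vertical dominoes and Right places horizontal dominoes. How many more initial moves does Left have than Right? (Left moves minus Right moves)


Board is 2 x 6 (rows x cols).
Left (vertical) placements: (rows-1) * cols = 1 * 6 = 6
Right (horizontal) placements: rows * (cols-1) = 2 * 5 = 10
Advantage = Left - Right = 6 - 10 = -4

-4


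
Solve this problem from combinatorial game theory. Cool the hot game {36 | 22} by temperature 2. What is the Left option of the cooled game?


Original game: {36 | 22} (a switch {a | b} with a > b).
Cooling by t (for t below the temperature (a - b)/2 = 7) taxes each move by t: {a | b} cooled by t is {a - t | b + t}.
Cooling amount: t = 2
Cooled Left option: 36 - 2 = 34
Cooled Right option: 22 + 2 = 24
Cooled game: {34 | 24}
Left option = 34

34


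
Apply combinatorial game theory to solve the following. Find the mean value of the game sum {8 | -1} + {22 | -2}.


G1 = {8 | -1}, G2 = {22 | -2}
Each is a switch {a | b} with numbers a > b; its mean value is (a + b)/2, and mean value is additive over game sums: m(G1 + G2) = m(G1) + m(G2).
Mean of G1 = (8 + (-1))/2 = 7/2 = 7/2
Mean of G2 = (22 + (-2))/2 = 20/2 = 10
Mean of G1 + G2 = 7/2 + 10 = 27/2

27/2


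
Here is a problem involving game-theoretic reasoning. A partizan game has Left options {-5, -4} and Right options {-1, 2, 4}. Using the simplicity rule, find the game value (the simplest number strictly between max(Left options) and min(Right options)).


Left options: {-5, -4}, max = -4
Right options: {-1, 2, 4}, min = -1
All options are numbers and max(Left) < min(Right), so by the simplicity theorem the value is the simplest (earliest-born) number strictly between -4 and -1.
Integers -3 through -2 all lie strictly between -4 and -1.
Among integers, the simplest (lowest birthday = smallest |n|; 0 is born on day 0, +-n on day n) is -2.
No non-integer in the interval can be simpler: if x is a non-integer in the interval, then floor(x) or ceil(x) also lies in the interval (the interval contains an integer), and both are proper prefixes of x's sign expansion, i.e. born earlier. So the game value is -2.
Game value = -2

-2


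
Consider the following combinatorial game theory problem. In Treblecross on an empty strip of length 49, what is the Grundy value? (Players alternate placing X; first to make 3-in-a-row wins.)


Treblecross: place X on empty cells; 3-in-a-row wins.
Playing within two cells of an existing X lets the opponent win at once, so sensible play treats the cells i-2..i+2 around each X as dead. The player left with no safe cell loses, so this is a normal-play take-away game on strips of safe cells.
Placing X at cell i (0-indexed) of a strip of k safe cells leaves independent strips of sizes max(0, i-2) and max(0, k-i-3). Hence G(k) = mex{ G(max(0,i-2)) XOR G(max(0,k-i-3)) : 0 <= i < k }, with G(0) = 0.
G(1): splits (0,0):0^0=0 -> mex({0}) = 1
G(2): splits (0,0):0^0=0 -> mex({0}) = 1
G(3): splits (0,0):0^0=0 -> mex({0}) = 1
G(4): splits (0,1):0^1=1 (0,0):0^0=0 -> mex({0, 1}) = 2
G(5): splits (0,2):0^1=1 (0,1):0^1=1 (0,0):0^0=0 -> mex({0, 1}) = 2
G(6) = mex({1}) = 0
G(7) = mex({0, 1, 2}) = 3
G(8) = mex({0, 1, 2}) = 3
G(9) = mex({0, 2}) = 1
G(10) = mex({0, 2, 3}) = 1
G(11) = mex({0, 3}) = 1
G(12) = mex({1, 3}) = 0
G(13) = mex({0, 1, 2, 3}) = 4
G(14) = mex({0, 1, 2}) = 3
G(15) = mex({0, 1, 2}) = 3
G(16) = mex({0, 1, 2, 4}) = 3
G(17) = mex({0, 1, 3, 4}) = 2
G(18) = mex({0, 1, 3, 4}) = 2
G(19) = mex({0, 1, 3, 5}) = 2
G(20) = mex({0, 1, 2, 3, 5}) = 4
G(21) = mex({0, 1, 2, 3, 5}) = 4
G(22) = mex({1, 2, 6}) = 0
G(23) = mex({0, 1, 2, 3, 4, 6}) = 5
G(24) = mex({0, 1, 2, 3, 4}) = 5
G(25) = mex({0, 1, 3, 4, 7}) = 2
G(26) = mex({0, 1, 3, 4, 5, 7}) = 2
G(27) = mex({0, 1, 3, 5}) = 2
G(28) = mex({0, 1, 2, 5}) = 3
G(29) = mex({0, 1, 2, 4, 5, 6}) = 3
G(30) = mex({1, 2, 4, 6}) = 0
G(31) = mex({0, 1, 2, 3, 4, 6}) = 5
G(32) = mex({1, 2, 3, 4, 7}) = 0
G(33) = mex({0, 3, 7}) = 1
G(34) = mex({0, 2, 3, 5, 7}) = 1
G(35) = mex({0, 2, 3, 5, 6}) = 1
G(36) = mex({0, 1, 2, 5, 6}) = 3
G(37) = mex({0, 1, 2, 4, 5, 6}) = 3
G(38) = mex({0, 1, 2, 4}) = 3
G(39) = mex({0, 1, 2, 3, 4, 7}) = 5
G(40) = mex({0, 1, 2, 3, 4, 5, 7}) = 6
G(41) = mex({0, 1, 2, 3, 5, 7}) = 4
G(42) = mex({0, 1, 2, 3, 5, 6, 7}) = 4
G(43) = mex({0, 2, 3, 5, 6}) = 1
G(44) = mex({1, 2, 3, 4, 5, 6}) = 0
G(45) = mex({0, 1, 2, 3, 4, 6, 7}) = 5
G(46) = mex({0, 1, 2, 3, 4, 7}) = 5
G(47) = mex({0, 1, 2, 3, 4, 5, 7}) = 6
G(48) = mex({0, 1, 2, 3, 4, 5, 7}) = 6
G(49) = mex({0, 1, 3, 4, 5, 7}) = 2
Therefore G(49) = 2.

2


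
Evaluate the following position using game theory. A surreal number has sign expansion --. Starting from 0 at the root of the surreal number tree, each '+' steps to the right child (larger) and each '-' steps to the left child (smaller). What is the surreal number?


Sign expansion: --
Rule: track bounds (lo, hi), initially (-inf, +inf). On '+', the current value becomes lo and we move to the simplest number in (value, hi): value + 1 if hi = +inf, otherwise the midpoint (value + hi)/2. On '-', the current value becomes hi and we move to value - 1 if lo = -inf, otherwise the midpoint (lo + value)/2.
Start at 0.
Step 1: sign = -, move left. Bounds: (-inf, 0). Value = -1
Step 2: sign = -, move left. Bounds: (-inf, -1). Value = -2
The surreal number with sign expansion -- is -2.

-2


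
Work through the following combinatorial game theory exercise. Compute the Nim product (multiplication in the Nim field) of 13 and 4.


Nim multiplication is bilinear over XOR: (u XOR v) * w = (u*w) XOR (v*w).
So we split each operand into its bit components and XOR the pairwise Nim products.
13 = 1 + 4 + 8 (as XOR of powers of 2).
4 = 4 (as XOR of powers of 2).
Using the standard Nim-product table on single bits:
  2*2 = 3,   2*4 = 8,   2*8 = 12,
  4*4 = 6,   4*8 = 11,  8*8 = 13,
and  1*x = x (identity), k*l = l*k (commutative).
Pairwise Nim products:
  1 * 4 = 4
  4 * 4 = 6
  8 * 4 = 11
XOR them: 4 XOR 6 XOR 11 = 9.
Result: 13 * 4 = 9 (in Nim).

9


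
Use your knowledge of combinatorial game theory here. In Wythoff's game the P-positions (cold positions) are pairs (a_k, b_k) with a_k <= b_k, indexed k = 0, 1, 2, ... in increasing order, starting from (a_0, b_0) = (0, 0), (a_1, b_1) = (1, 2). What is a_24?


By Wythoff's theorem, a_k = floor(k * phi) and b_k = floor(k * phi^2) = a_k + k, where phi = (1 + sqrt(5))/2 is the golden ratio.
phi = (1 + sqrt(5))/2 = 1.618034
k = 24
k * phi = 24 * 1.618034 = 38.832816
a_24 = floor(k * phi) = 38

38


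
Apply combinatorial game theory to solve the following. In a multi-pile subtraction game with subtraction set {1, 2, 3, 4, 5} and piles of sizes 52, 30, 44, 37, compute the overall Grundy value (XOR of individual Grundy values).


Subtraction set: {1, 2, 3, 4, 5}
For this subtraction set, G(n) = n mod 6 (period = max + 1 = 6).
Pile 1 (size 52): G(52) = 52 mod 6 = 4
Pile 2 (size 30): G(30) = 30 mod 6 = 0
Pile 3 (size 44): G(44) = 44 mod 6 = 2
Pile 4 (size 37): G(37) = 37 mod 6 = 1
Total Grundy value = XOR of all: 4 XOR 0 XOR 2 XOR 1 = 7

7


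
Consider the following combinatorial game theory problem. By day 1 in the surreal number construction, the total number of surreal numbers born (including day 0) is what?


Day 0: {|} = 0 is born. Count = 1.
Day n: the number of surreal numbers born by day n is 2^(n+1) - 1.
By day 0: 2^1 - 1 = 1
By day 1: 2^2 - 1 = 3
By day 1: 3 surreal numbers.

3


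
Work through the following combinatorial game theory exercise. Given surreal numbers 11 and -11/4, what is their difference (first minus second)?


x = 11, y = -11/4
Converting to common denominator: 4
x = 44/4, y = -11/4
x - y = 11 - -11/4 = 55/4

55/4


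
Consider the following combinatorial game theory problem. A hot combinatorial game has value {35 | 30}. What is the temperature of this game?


The game is {35 | 30}, a switch {a | b} with numbers a > b.
Cooling {a | b} by t gives {a - t | b + t}, which stops being hot when a - t = b + t, i.e. at t = (a - b)/2. So the temperature of a switch is (a - b)/2.
Temperature = (Left option - Right option) / 2
= (35 - (30)) / 2
= 5 / 2
= 5/2

5/2


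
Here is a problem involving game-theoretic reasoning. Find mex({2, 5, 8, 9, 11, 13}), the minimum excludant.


Set = {2, 5, 8, 9, 11, 13}
0 is NOT in the set. This is the mex.
mex = 0

0


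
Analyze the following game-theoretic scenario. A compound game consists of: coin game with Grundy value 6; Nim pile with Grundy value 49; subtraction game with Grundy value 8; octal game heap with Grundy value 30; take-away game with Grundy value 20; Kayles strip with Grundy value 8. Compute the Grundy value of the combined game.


By the Sprague-Grundy theorem, the Grundy value of a sum of games is the XOR of individual Grundy values.
coin game: Grundy value = 6. Running XOR: 0 XOR 6 = 6
Nim pile: Grundy value = 49. Running XOR: 6 XOR 49 = 55
subtraction game: Grundy value = 8. Running XOR: 55 XOR 8 = 63
octal game heap: Grundy value = 30. Running XOR: 63 XOR 30 = 33
take-away game: Grundy value = 20. Running XOR: 33 XOR 20 = 53
Kayles strip: Grundy value = 8. Running XOR: 53 XOR 8 = 61
The combined Grundy value is 61.

61


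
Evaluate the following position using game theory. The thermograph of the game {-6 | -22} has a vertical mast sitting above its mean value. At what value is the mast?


Game = {-6 | -22}, a switch {a | b} with numbers a > b.
Its thermograph has left wall a - t and right wall b + t, which meet at t = (a - b)/2, where both equal (a + b)/2. So the mast (mean value) is at (a + b)/2.
Mean = (-6 + (-22))/2 = -28/2 = -14

-14


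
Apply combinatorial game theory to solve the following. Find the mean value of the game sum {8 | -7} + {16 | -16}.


G1 = {8 | -7}, G2 = {16 | -16}
Each is a switch {a | b} with numbers a > b; its mean value is (a + b)/2, and mean value is additive over game sums: m(G1 + G2) = m(G1) + m(G2).
Mean of G1 = (8 + (-7))/2 = 1/2 = 1/2
Mean of G2 = (16 + (-16))/2 = 0/2 = 0
Mean of G1 + G2 = 1/2 + 0 = 1/2

1/2


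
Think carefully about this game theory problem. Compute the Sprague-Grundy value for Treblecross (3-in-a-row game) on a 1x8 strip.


Treblecross: place X on empty cells; 3-in-a-row wins.
Playing within two cells of an existing X lets the opponent win at once, so sensible play treats the cells i-2..i+2 around each X as dead. The player left with no safe cell loses, so this is a normal-play take-away game on strips of safe cells.
Placing X at cell i (0-indexed) of a strip of k safe cells leaves independent strips of sizes max(0, i-2) and max(0, k-i-3). Hence G(k) = mex{ G(max(0,i-2)) XOR G(max(0,k-i-3)) : 0 <= i < k }, with G(0) = 0.
G(1): splits (0,0):0^0=0 -> mex({0}) = 1
G(2): splits (0,0):0^0=0 -> mex({0}) = 1
G(3): splits (0,0):0^0=0 -> mex({0}) = 1
G(4): splits (0,1):0^1=1 (0,0):0^0=0 -> mex({0, 1}) = 2
G(5): splits (0,2):0^1=1 (0,1):0^1=1 (0,0):0^0=0 -> mex({0, 1}) = 2
G(6) = mex({1}) = 0
G(7) = mex({0, 1, 2}) = 3
G(8) = mex({0, 1, 2}) = 3
Therefore G(8) = 3.

3


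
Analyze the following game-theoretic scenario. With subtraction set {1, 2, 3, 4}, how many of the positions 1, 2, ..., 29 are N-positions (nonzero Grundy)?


Subtraction set S = {1, 2, 3, 4}, so G(n) = n mod 5.
G(n) = 0 when n is a multiple of 5.
Multiples of 5 in [1, 29]: 5
N-positions (nonzero Grundy) = 29 - 5 = 24

24


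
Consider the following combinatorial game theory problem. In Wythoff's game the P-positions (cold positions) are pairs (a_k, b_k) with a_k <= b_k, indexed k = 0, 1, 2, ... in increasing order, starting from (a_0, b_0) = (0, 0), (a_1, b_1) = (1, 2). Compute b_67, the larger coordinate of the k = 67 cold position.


By Wythoff's theorem, a_k = floor(k * phi) and b_k = floor(k * phi^2) = a_k + k, where phi = (1 + sqrt(5))/2 is the golden ratio.
phi = (1 + sqrt(5))/2 = 1.618034
phi^2 = phi + 1 = 2.618034
k = 67
k * phi^2 = 67 * 2.618034 = 175.408277
b_67 = floor(k * phi^2) = 175 (check: a_67 + k = 108 + 67 = 175)

175


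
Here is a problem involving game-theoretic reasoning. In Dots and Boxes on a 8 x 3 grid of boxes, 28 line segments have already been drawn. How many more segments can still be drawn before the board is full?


Grid: 8 x 3 boxes, i.e. 9 rows and 4 columns of dots.
Horizontal edges: (rows + 1) * cols = 9 * 3 = 27
Vertical edges: rows * (cols + 1) = 8 * 4 = 32
Total edges: 27 + 32 = 59
Edges drawn: 28
Remaining: 59 - 28 = 31

31


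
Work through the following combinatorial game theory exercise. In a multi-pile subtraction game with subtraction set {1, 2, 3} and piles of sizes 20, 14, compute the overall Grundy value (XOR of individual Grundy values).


Subtraction set: {1, 2, 3}
For this subtraction set, G(n) = n mod 4 (period = max + 1 = 4).
Pile 1 (size 20): G(20) = 20 mod 4 = 0
Pile 2 (size 14): G(14) = 14 mod 4 = 2
Total Grundy value = XOR of all: 0 XOR 2 = 2

2


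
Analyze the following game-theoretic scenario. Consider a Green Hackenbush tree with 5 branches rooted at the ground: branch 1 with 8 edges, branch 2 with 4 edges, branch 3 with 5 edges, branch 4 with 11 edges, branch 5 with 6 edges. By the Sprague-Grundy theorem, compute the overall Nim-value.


The tree has 5 branches from the ground vertex.
In Green Hackenbush, the Nim-value of a simple path of length k is k.
Branch 1: length 8, Nim-value = 8
Branch 2: length 4, Nim-value = 4
Branch 3: length 5, Nim-value = 5
Branch 4: length 11, Nim-value = 11
Branch 5: length 6, Nim-value = 6
Total Nim-value = XOR of all branch values:
0 XOR 8 = 8
8 XOR 4 = 12
12 XOR 5 = 9
9 XOR 11 = 2
2 XOR 6 = 4
Nim-value of the tree = 4

4


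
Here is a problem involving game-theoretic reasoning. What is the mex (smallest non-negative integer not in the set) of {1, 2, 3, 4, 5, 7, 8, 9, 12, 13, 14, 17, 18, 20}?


Set = {1, 2, 3, 4, 5, 7, 8, 9, 12, 13, 14, 17, 18, 20}
0 is NOT in the set. This is the mex.
mex = 0

0


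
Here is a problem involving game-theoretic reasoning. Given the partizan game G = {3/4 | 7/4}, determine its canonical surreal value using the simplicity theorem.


Left options: {3/4}, max = 3/4
Right options: {7/4}, min = 7/4
All options are numbers and max(Left) < min(Right), so by the simplicity theorem the value is the simplest (earliest-born) number strictly between 3/4 and 7/4.
The only integer strictly between 3/4 and 7/4 is 1.
No non-integer in the interval can be simpler: if x is a non-integer in the interval, then floor(x) or ceil(x) also lies in the interval (the interval contains an integer), and both are proper prefixes of x's sign expansion, i.e. born earlier. So the game value is 1.
Game value = 1

1


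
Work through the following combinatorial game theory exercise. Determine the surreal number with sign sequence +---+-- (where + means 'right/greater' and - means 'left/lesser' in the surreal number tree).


Sign expansion: +---+--
Rule: track bounds (lo, hi), initially (-inf, +inf). On '+', the current value becomes lo and we move to the simplest number in (value, hi): value + 1 if hi = +inf, otherwise the midpoint (value + hi)/2. On '-', the current value becomes hi and we move to value - 1 if lo = -inf, otherwise the midpoint (lo + value)/2.
Start at 0.
Step 1: sign = +, move right. Bounds: (0, +inf). Value = 1
Step 2: sign = -, move left. Bounds: (0, 1). Value = 1/2
Step 3: sign = -, move left. Bounds: (0, 1/2). Value = 1/4
Step 4: sign = -, move left. Bounds: (0, 1/4). Value = 1/8
Step 5: sign = +, move right. Bounds: (1/8, 1/4). Value = 3/16
Step 6: sign = -, move left. Bounds: (1/8, 3/16). Value = 5/32
Step 7: sign = -, move left. Bounds: (1/8, 5/32). Value = 9/64
The surreal number with sign expansion +---+-- is 9/64.

9/64


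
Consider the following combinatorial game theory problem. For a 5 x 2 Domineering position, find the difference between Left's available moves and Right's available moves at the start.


Board is 5 x 2 (rows x cols).
Left (vertical) placements: (rows-1) * cols = 4 * 2 = 8
Right (horizontal) placements: rows * (cols-1) = 5 * 1 = 5
Advantage = Left - Right = 8 - 5 = 3

3


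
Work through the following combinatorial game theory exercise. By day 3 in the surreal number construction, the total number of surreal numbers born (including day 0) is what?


Day 0: {|} = 0 is born. Count = 1.
Day n: the number of surreal numbers born by day n is 2^(n+1) - 1.
By day 0: 2^1 - 1 = 1
By day 1: 2^2 - 1 = 3
By day 2: 2^3 - 1 = 7
By day 3: 2^4 - 1 = 15
By day 3: 15 surreal numbers.

15


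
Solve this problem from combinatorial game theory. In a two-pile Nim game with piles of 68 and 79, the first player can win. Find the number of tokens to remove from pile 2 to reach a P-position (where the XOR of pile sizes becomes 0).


Piles: 68 and 79
Current XOR: 68 XOR 79 = 11 (non-zero, so this is an N-position).
To make the XOR zero, we need to find a move that balances the piles.
For pile 2 (size 79): target = 79 XOR 11 = 68
We reduce pile 2 from 79 to 68.
Tokens removed: 79 - 68 = 11
Verification: 68 XOR 68 = 0

11


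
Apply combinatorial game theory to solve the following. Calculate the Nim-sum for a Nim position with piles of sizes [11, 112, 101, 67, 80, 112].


We need the XOR (exclusive or) of all pile sizes.
After XOR-ing pile 1 (size 11): 0 XOR 11 = 11
After XOR-ing pile 2 (size 112): 11 XOR 112 = 123
After XOR-ing pile 3 (size 101): 123 XOR 101 = 30
After XOR-ing pile 4 (size 67): 30 XOR 67 = 93
After XOR-ing pile 5 (size 80): 93 XOR 80 = 13
After XOR-ing pile 6 (size 112): 13 XOR 112 = 125
The Nim-value of this position is 125.

125


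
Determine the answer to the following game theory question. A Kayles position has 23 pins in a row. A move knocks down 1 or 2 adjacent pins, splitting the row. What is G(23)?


Kayles: a move removes 1 or 2 adjacent pins from a contiguous row.
Removing pins from a row of k leaves two independent rows (a, b) with a + b = k - 1 (one pin) or a + b = k - 2 (two pins); an end removal gives a = 0.
By Sprague-Grundy, G(k) = mex{ G(a) XOR G(b) } over all these splits. G(0) = 0.
G(1): splits (0,0):0^0=0 -> mex({0}) = 1
G(2): splits (0,1):0^1=1 (0,0):0^0=0 -> mex({0, 1}) = 2
G(3): splits (0,2):0^2=2 (1,1):1^1=0 (0,1):0^1=1 -> mex({0, 1, 2}) = 3
G(4): splits (0,3):0^3=3 (1,2):1^2=3 (0,2):0^2=2 (1,1):1^1=0 -> mex({0, 2, 3}) = 1
G(5): splits (0,4):0^1=1 (1,3):1^3=2 (2,2):2^2=0 (0,3):0^3=3 (1,2):1^2=3 -> mex({0, 1, 2, 3}) = 4
G(6) = mex({0, 1, 2, 4}) = 3
G(7) = mex({0, 1, 3, 4, 5}) = 2
G(8) = mex({0, 2, 3, 5, 6}) = 1
G(9) = mex({0, 1, 2, 3, 6, 7}) = 4
G(10) = mex({0, 1, 3, 4, 5, 7}) = 2
G(11) = mex({0, 1, 2, 3, 4, 5}) = 6
G(12) = mex({0, 1, 2, 3, 5, 6, 7}) = 4
G(13) = mex({0, 2, 3, 4, 6, 7}) = 1
G(14) = mex({0, 1, 4, 5, 6, 7}) = 2
G(15) = mex({0, 1, 2, 3, 4, 5, 6}) = 7
G(16) = mex({0, 2, 3, 5, 6, 7}) = 1
G(17) = mex({0, 1, 2, 3, 5, 6, 7}) = 4
G(18) = mex({0, 1, 2, 4, 5, 6}) = 3
G(19) = mex({0, 1, 3, 4, 5, 7}) = 2
G(20) = mex({0, 2, 3, 4, 5, 6, 7}) = 1
G(21) = mex({0, 1, 2, 3, 5, 6, 7}) = 4
G(22) = mex({0, 1, 2, 3, 4, 5, 7}) = 6
G(23) = mex({0, 1, 2, 3, 4, 5, 6}) = 7
Therefore G(23) = 7.

7


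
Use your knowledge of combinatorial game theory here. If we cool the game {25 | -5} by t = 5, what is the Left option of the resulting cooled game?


Original game: {25 | -5} (a switch {a | b} with a > b).
Cooling by t (for t below the temperature (a - b)/2 = 15) taxes each move by t: {a | b} cooled by t is {a - t | b + t}.
Cooling amount: t = 5
Cooled Left option: 25 - 5 = 20
Cooled Right option: -5 + 5 = 0
Cooled game: {20 | 0}
Left option = 20

20


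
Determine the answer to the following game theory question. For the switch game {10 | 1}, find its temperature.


The game is {10 | 1}, a switch {a | b} with numbers a > b.
Cooling {a | b} by t gives {a - t | b + t}, which stops being hot when a - t = b + t, i.e. at t = (a - b)/2. So the temperature of a switch is (a - b)/2.
Temperature = (Left option - Right option) / 2
= (10 - (1)) / 2
= 9 / 2
= 9/2

9/2


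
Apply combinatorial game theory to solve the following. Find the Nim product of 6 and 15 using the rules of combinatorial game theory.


Nim multiplication is bilinear over XOR: (u XOR v) * w = (u*w) XOR (v*w).
So we split each operand into its bit components and XOR the pairwise Nim products.
6 = 2 + 4 (as XOR of powers of 2).
15 = 1 + 2 + 4 + 8 (as XOR of powers of 2).
Using the standard Nim-product table on single bits:
  2*2 = 3,   2*4 = 8,   2*8 = 12,
  4*4 = 6,   4*8 = 11,  8*8 = 13,
and  1*x = x (identity), k*l = l*k (commutative).
Pairwise Nim products:
  2 * 1 = 2
  2 * 2 = 3
  2 * 4 = 8
  2 * 8 = 12
  4 * 1 = 4
  4 * 2 = 8
  4 * 4 = 6
  4 * 8 = 11
XOR them: 2 XOR 3 XOR 8 XOR 12 XOR 4 XOR 8 XOR 6 XOR 11 = 4.
Result: 6 * 15 = 4 (in Nim).

4


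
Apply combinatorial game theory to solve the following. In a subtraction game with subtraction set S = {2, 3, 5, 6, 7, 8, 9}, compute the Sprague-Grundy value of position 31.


The subtraction set is S = {2, 3, 5, 6, 7, 8, 9}.
G(k) = mex{ G(k - s) : s in S, s <= k }. We compute iteratively: G(0) = 0.
G(1) = mex({}) = 0
G(2) = mex({0}) = 1
G(3) = mex({0}) = 1
G(4) = mex({0, 1}) = 2
G(5) = mex({0, 1}) = 2
G(6) = mex({0, 1, 2}) = 3
G(7) = mex({0, 1, 2}) = 3
G(8) = mex({0, 1, 2, 3}) = 4
G(9) = mex({0, 1, 2, 3}) = 4
G(10) = mex({0, 1, 2, 3, 4}) = 5
G(11) = mex({1, 2, 3, 4}) = 0
G(12) = mex({1, 2, 3, 4, 5}) = 0
G(13) = mex({0, 2, 3, 4, 5}) = 1
G(14) = mex({0, 2, 3, 4}) = 1
G(15) = mex({0, 1, 3, 4, 5}) = 2
G(16) = mex({0, 1, 3, 4, 5}) = 2
G(17) = mex({0, 1, 2, 4, 5}) = 3
G(18) = mex({0, 1, 2, 4, 5}) = 3
G(19) = mex({0, 1, 2, 3, 5}) = 4
Observe that G(11)..G(19) = 0, 0, 1, 1, 2, 2, 3, 3, 4 repeats G(0)..G(8) = 0, 0, 1, 1, 2, 2, 3, 3, 4.
For k >= max(S) = 9, G(k) is determined by the previous 9 values G(k-9)..G(k-1); a window of 9 consecutive values has recurred shifted by 11, so by induction G(k + 11) = G(k) for all k >= 0: the sequence is periodic from the start with period 11.
One period: G(0..10) = 0, 0, 1, 1, 2, 2, 3, 3, 4, 4, 5.
31 mod 11 = 9, so G(31) = G(9) = 4.

4


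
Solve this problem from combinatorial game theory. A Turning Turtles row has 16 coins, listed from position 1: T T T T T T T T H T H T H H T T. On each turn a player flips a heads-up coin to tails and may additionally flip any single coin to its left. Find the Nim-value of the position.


Coins: T T T T T T T T H T H T H H T T
Key fact: a single head at position k behaves exactly like a Nim heap of size k (turning it to T and optionally flipping a coin at j < k corresponds to moving the heap from k to j, or to 0), and heads combine as a disjunctive sum (two heads at the same place would cancel, matching j XOR j = 0). So the Nim-value is the XOR of the 1-indexed positions of the heads.
Face-up positions (1-indexed): [9, 11, 13, 14]
XOR 0 with 9: 0 XOR 9 = 9
XOR 9 with 11: 9 XOR 11 = 2
XOR 2 with 13: 2 XOR 13 = 15
XOR 15 with 14: 15 XOR 14 = 1
Nim-value = 1

1


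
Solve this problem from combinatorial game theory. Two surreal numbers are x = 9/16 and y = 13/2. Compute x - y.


x = 9/16, y = 13/2
Converting to common denominator: 16
x = 9/16, y = 104/16
x - y = 9/16 - 13/2 = -95/16

-95/16


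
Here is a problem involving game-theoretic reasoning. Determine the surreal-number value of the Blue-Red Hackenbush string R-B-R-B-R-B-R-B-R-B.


Edges (from ground): R-B-R-B-R-B-R-B-R-B
By Berlekamp's sign-expansion rule, a Blue-Red Hackenbush stalk has the value of the surreal number whose sign sequence is the edge sequence with B -> + and R -> -.
Sign sequence: -+-+-+-+-+
Trace the sign expansion in the surreal number tree, starting from 0:
Edge 1: R (sign -) -> bounds (-inf, 0), value = -1
Edge 2: B (sign +) -> bounds (-1, 0), value = -1/2
Edge 3: R (sign -) -> bounds (-1, -1/2), value = -3/4
Edge 4: B (sign +) -> bounds (-3/4, -1/2), value = -5/8
Edge 5: R (sign -) -> bounds (-3/4, -5/8), value = -11/16
Edge 6: B (sign +) -> bounds (-11/16, -5/8), value = -21/32
Edge 7: R (sign -) -> bounds (-11/16, -21/32), value = -43/64
Edge 8: B (sign +) -> bounds (-43/64, -21/32), value = -85/128
Edge 9: R (sign -) -> bounds (-43/64, -85/128), value = -171/256
Edge 10: B (sign +) -> bounds (-171/256, -85/128), value = -341/512
Game value = -341/512

-341/512


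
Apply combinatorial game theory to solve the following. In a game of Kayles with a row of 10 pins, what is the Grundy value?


Kayles: a move removes 1 or 2 adjacent pins from a contiguous row.
Removing pins from a row of k leaves two independent rows (a, b) with a + b = k - 1 (one pin) or a + b = k - 2 (two pins); an end removal gives a = 0.
By Sprague-Grundy, G(k) = mex{ G(a) XOR G(b) } over all these splits. G(0) = 0.
G(1): splits (0,0):0^0=0 -> mex({0}) = 1
G(2): splits (0,1):0^1=1 (0,0):0^0=0 -> mex({0, 1}) = 2
G(3): splits (0,2):0^2=2 (1,1):1^1=0 (0,1):0^1=1 -> mex({0, 1, 2}) = 3
G(4): splits (0,3):0^3=3 (1,2):1^2=3 (0,2):0^2=2 (1,1):1^1=0 -> mex({0, 2, 3}) = 1
G(5): splits (0,4):0^1=1 (1,3):1^3=2 (2,2):2^2=0 (0,3):0^3=3 (1,2):1^2=3 -> mex({0, 1, 2, 3}) = 4
G(6) = mex({0, 1, 2, 4}) = 3
G(7) = mex({0, 1, 3, 4, 5}) = 2
G(8) = mex({0, 2, 3, 5, 6}) = 1
G(9) = mex({0, 1, 2, 3, 6, 7}) = 4
G(10) = mex({0, 1, 3, 4, 5, 7}) = 2
Therefore G(10) = 2.

2


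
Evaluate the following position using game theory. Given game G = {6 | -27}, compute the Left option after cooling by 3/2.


Original game: {6 | -27} (a switch {a | b} with a > b).
Cooling by t (for t below the temperature (a - b)/2 = 33/2) taxes each move by t: {a | b} cooled by t is {a - t | b + t}.
Cooling amount: t = 3/2
Cooled Left option: 6 - 3/2 = 9/2
Cooled Right option: -27 + 3/2 = -51/2
Cooled game: {9/2 | -51/2}
Left option = 9/2

9/2


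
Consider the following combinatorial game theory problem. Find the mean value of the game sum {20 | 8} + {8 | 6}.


G1 = {20 | 8}, G2 = {8 | 6}
Each is a switch {a | b} with numbers a > b; its mean value is (a + b)/2, and mean value is additive over game sums: m(G1 + G2) = m(G1) + m(G2).
Mean of G1 = (20 + (8))/2 = 28/2 = 14
Mean of G2 = (8 + (6))/2 = 14/2 = 7
Mean of G1 + G2 = 14 + 7 = 21

21


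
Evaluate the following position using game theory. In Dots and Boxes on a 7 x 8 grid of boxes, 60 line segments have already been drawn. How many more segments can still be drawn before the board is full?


Grid: 7 x 8 boxes, i.e. 8 rows and 9 columns of dots.
Horizontal edges: (rows + 1) * cols = 8 * 8 = 64
Vertical edges: rows * (cols + 1) = 7 * 9 = 63
Total edges: 64 + 63 = 127
Edges drawn: 60
Remaining: 127 - 60 = 67

67


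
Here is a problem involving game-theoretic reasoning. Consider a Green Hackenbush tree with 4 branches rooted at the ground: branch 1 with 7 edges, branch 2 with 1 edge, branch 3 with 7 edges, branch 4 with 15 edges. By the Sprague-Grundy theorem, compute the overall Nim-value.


The tree has 4 branches from the ground vertex.
In Green Hackenbush, the Nim-value of a simple path of length k is k.
Branch 1: length 7, Nim-value = 7
Branch 2: length 1, Nim-value = 1
Branch 3: length 7, Nim-value = 7
Branch 4: length 15, Nim-value = 15
Total Nim-value = XOR of all branch values:
0 XOR 7 = 7
7 XOR 1 = 6
6 XOR 7 = 1
1 XOR 15 = 14
Nim-value of the tree = 14

14


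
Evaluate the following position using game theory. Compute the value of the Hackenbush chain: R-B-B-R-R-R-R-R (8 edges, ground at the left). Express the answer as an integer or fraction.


Edges (from ground): R-B-B-R-R-R-R-R
By Berlekamp's sign-expansion rule, a Blue-Red Hackenbush stalk has the value of the surreal number whose sign sequence is the edge sequence with B -> + and R -> -.
Sign sequence: -++-----
Trace the sign expansion in the surreal number tree, starting from 0:
Edge 1: R (sign -) -> bounds (-inf, 0), value = -1
Edge 2: B (sign +) -> bounds (-1, 0), value = -1/2
Edge 3: B (sign +) -> bounds (-1/2, 0), value = -1/4
Edge 4: R (sign -) -> bounds (-1/2, -1/4), value = -3/8
Edge 5: R (sign -) -> bounds (-1/2, -3/8), value = -7/16
Edge 6: R (sign -) -> bounds (-1/2, -7/16), value = -15/32
Edge 7: R (sign -) -> bounds (-1/2, -15/32), value = -31/64
Edge 8: R (sign -) -> bounds (-1/2, -31/64), value = -63/128
Game value = -63/128

-63/128


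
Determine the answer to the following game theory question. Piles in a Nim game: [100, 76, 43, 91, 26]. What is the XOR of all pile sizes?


We need the XOR (exclusive or) of all pile sizes.
After XOR-ing pile 1 (size 100): 0 XOR 100 = 100
After XOR-ing pile 2 (size 76): 100 XOR 76 = 40
After XOR-ing pile 3 (size 43): 40 XOR 43 = 3
After XOR-ing pile 4 (size 91): 3 XOR 91 = 88
After XOR-ing pile 5 (size 26): 88 XOR 26 = 66
The Nim-value of this position is 66.

66


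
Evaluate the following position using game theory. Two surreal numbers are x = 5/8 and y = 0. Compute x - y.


x = 5/8, y = 0
Converting to common denominator: 8
x = 5/8, y = 0/8
x - y = 5/8 - 0 = 5/8

5/8


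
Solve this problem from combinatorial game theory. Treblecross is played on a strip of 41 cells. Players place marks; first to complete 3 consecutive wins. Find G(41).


Treblecross: place X on empty cells; 3-in-a-row wins.
Playing within two cells of an existing X lets the opponent win at once, so sensible play treats the cells i-2..i+2 around each X as dead. The player left with no safe cell loses, so this is a normal-play take-away game on strips of safe cells.
Placing X at cell i (0-indexed) of a strip of k safe cells leaves independent strips of sizes max(0, i-2) and max(0, k-i-3). Hence G(k) = mex{ G(max(0,i-2)) XOR G(max(0,k-i-3)) : 0 <= i < k }, with G(0) = 0.
G(1): splits (0,0):0^0=0 -> mex({0}) = 1
G(2): splits (0,0):0^0=0 -> mex({0}) = 1
G(3): splits (0,0):0^0=0 -> mex({0}) = 1
G(4): splits (0,1):0^1=1 (0,0):0^0=0 -> mex({0, 1}) = 2
G(5): splits (0,2):0^1=1 (0,1):0^1=1 (0,0):0^0=0 -> mex({0, 1}) = 2
G(6) = mex({1}) = 0
G(7) = mex({0, 1, 2}) = 3
G(8) = mex({0, 1, 2}) = 3
G(9) = mex({0, 2}) = 1
G(10) = mex({0, 2, 3}) = 1
G(11) = mex({0, 3}) = 1
G(12) = mex({1, 3}) = 0
G(13) = mex({0, 1, 2, 3}) = 4
G(14) = mex({0, 1, 2}) = 3
G(15) = mex({0, 1, 2}) = 3
G(16) = mex({0, 1, 2, 4}) = 3
G(17) = mex({0, 1, 3, 4}) = 2
G(18) = mex({0, 1, 3, 4}) = 2
G(19) = mex({0, 1, 3, 5}) = 2
G(20) = mex({0, 1, 2, 3, 5}) = 4
G(21) = mex({0, 1, 2, 3, 5}) = 4
G(22) = mex({1, 2, 6}) = 0
G(23) = mex({0, 1, 2, 3, 4, 6}) = 5
G(24) = mex({0, 1, 2, 3, 4}) = 5
G(25) = mex({0, 1, 3, 4, 7}) = 2
G(26) = mex({0, 1, 3, 4, 5, 7}) = 2
G(27) = mex({0, 1, 3, 5}) = 2
G(28) = mex({0, 1, 2, 5}) = 3
G(29) = mex({0, 1, 2, 4, 5, 6}) = 3
G(30) = mex({1, 2, 4, 6}) = 0
G(31) = mex({0, 1, 2, 3, 4, 6}) = 5
G(32) = mex({1, 2, 3, 4, 7}) = 0
G(33) = mex({0, 3, 7}) = 1
G(34) = mex({0, 2, 3, 5, 7}) = 1
G(35) = mex({0, 2, 3, 5, 6}) = 1
G(36) = mex({0, 1, 2, 5, 6}) = 3
G(37) = mex({0, 1, 2, 4, 5, 6}) = 3
G(38) = mex({0, 1, 2, 4}) = 3
G(39) = mex({0, 1, 2, 3, 4, 7}) = 5
G(40) = mex({0, 1, 2, 3, 4, 5, 7}) = 6
G(41) = mex({0, 1, 2, 3, 5, 7}) = 4
Therefore G(41) = 4.

4
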